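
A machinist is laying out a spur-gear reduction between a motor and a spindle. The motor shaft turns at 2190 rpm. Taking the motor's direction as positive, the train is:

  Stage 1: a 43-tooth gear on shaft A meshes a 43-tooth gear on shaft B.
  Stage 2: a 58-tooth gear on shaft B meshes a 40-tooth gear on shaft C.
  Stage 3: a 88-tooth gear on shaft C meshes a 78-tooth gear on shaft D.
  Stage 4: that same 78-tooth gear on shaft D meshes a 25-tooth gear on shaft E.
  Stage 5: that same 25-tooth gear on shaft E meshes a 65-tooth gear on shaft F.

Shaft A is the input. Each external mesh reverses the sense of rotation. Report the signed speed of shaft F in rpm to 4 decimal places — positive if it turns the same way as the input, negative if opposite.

-4299.1385 rpm (opposite to input, |ω| = 4299.1385 rpm)

Stage 1 [43T→43T]: ω = 2190.0000×43/43 = 2190.0000 rpm, dir flips to −; running = −2190.0000
Stage 2 [58T→40T]: ω = 2190.0000×58/40 = 3175.5000 rpm, dir flips to +; running = +3175.5000
Stage 3 [88T→78T]: ω = 3175.5000×88/78 = 3582.6154 rpm, dir flips to −; running = −3582.6154
Stage 4 [78T→25T]: ω = 3582.6154×78/25 = 11177.7600 rpm, dir flips to +; running = +11177.7600
Stage 5 [25T→65T]: ω = 11177.7600×25/65 = 4299.1385 rpm, dir flips to −; running = −4299.1385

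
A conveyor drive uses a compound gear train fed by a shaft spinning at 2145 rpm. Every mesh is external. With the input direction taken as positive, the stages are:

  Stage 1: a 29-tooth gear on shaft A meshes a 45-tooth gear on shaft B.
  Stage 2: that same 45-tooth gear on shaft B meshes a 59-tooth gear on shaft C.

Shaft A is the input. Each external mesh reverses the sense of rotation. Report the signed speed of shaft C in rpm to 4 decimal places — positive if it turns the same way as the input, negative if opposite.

Stage 1 [29T→45T]: ω = 2145.0000×29/45 = 1382.3333 rpm, dir flips to −; running = −1382.3333
Stage 2 [45T→59T]: ω = 1382.3333×45/59 = 1054.3220 rpm, dir flips to +; running = +1054.3220

+1054.3220 rpm (same as input, |ω| = 1054.3220 rpm)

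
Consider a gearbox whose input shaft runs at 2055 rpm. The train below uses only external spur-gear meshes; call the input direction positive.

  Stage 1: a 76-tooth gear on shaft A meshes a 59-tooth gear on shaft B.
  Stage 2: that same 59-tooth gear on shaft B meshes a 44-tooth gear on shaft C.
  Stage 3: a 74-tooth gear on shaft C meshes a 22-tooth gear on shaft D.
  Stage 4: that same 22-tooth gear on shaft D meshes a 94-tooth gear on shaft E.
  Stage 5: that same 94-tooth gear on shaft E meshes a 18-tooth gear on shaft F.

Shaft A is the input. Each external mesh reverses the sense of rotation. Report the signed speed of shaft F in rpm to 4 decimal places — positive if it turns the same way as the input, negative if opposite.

Stage 1 [76T→59T]: ω = 2055.0000×76/59 = 2647.1186 rpm, dir flips to −; running = −2647.1186
Stage 2 [59T→44T]: ω = 2647.1186×59/44 = 3549.5455 rpm, dir flips to +; running = +3549.5455
Stage 3 [74T→22T]: ω = 3549.5455×74/22 = 11939.3802 rpm, dir flips to −; running = −11939.3802
Stage 4 [22T→94T]: ω = 11939.3802×22/94 = 2794.3230 rpm, dir flips to +; running = +2794.3230
Stage 5 [94T→18T]: ω = 2794.3230×94/18 = 14592.5758 rpm, dir flips to −; running = −14592.5758

-14592.5758 rpm (opposite to input, |ω| = 14592.5758 rpm)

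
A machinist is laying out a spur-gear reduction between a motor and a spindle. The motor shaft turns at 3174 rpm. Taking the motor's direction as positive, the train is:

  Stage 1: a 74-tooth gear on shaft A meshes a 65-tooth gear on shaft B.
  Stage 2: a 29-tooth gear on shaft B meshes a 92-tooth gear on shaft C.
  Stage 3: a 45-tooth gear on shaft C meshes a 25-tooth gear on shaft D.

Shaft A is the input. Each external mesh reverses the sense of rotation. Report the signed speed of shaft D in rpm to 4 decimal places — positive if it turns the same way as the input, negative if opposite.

Stage 1 [74T→65T]: ω = 3174.0000×74/65 = 3613.4769 rpm, dir flips to −; running = −3613.4769
Stage 2 [29T→92T]: ω = 3613.4769×29/92 = 1139.0308 rpm, dir flips to +; running = +1139.0308
Stage 3 [45T→25T]: ω = 1139.0308×45/25 = 2050.2554 rpm, dir flips to −; running = −2050.2554

-2050.2554 rpm (opposite to input, |ω| = 2050.2554 rpm)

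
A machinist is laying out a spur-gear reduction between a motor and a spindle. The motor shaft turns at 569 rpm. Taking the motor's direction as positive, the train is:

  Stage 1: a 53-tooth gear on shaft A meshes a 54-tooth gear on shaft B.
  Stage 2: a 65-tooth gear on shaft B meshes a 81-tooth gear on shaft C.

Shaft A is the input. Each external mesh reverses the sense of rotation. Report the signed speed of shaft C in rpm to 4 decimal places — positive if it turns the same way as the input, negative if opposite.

+448.1493 rpm (same as input, |ω| = 448.1493 rpm)

Stage 1 [53T→54T]: ω = 569.0000×53/54 = 558.4630 rpm, dir flips to −; running = −558.4630
Stage 2 [65T→81T]: ω = 558.4630×65/81 = 448.1493 rpm, dir flips to +; running = +448.1493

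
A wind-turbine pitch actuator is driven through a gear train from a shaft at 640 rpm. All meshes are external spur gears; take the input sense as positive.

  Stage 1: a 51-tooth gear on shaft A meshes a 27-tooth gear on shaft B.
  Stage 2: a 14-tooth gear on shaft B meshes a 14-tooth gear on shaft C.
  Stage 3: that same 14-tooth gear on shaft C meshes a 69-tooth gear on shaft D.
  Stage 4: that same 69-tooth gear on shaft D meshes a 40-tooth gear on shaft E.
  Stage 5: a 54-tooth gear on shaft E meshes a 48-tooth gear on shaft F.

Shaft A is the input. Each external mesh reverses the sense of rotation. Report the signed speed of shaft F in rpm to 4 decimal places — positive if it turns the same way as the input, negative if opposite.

Stage 1 [51T→27T]: ω = 640.0000×51/27 = 1208.8889 rpm, dir flips to −; running = −1208.8889
Stage 2 [14T→14T]: ω = 1208.8889×14/14 = 1208.8889 rpm, dir flips to +; running = +1208.8889
Stage 3 [14T→69T]: ω = 1208.8889×14/69 = 245.2818 rpm, dir flips to −; running = −245.2818
Stage 4 [69T→40T]: ω = 245.2818×69/40 = 423.1111 rpm, dir flips to +; running = +423.1111
Stage 5 [54T→48T]: ω = 423.1111×54/48 = 476.0000 rpm, dir flips to −; running = −476.0000

-476.0000 rpm (opposite to input, |ω| = 476.0000 rpm)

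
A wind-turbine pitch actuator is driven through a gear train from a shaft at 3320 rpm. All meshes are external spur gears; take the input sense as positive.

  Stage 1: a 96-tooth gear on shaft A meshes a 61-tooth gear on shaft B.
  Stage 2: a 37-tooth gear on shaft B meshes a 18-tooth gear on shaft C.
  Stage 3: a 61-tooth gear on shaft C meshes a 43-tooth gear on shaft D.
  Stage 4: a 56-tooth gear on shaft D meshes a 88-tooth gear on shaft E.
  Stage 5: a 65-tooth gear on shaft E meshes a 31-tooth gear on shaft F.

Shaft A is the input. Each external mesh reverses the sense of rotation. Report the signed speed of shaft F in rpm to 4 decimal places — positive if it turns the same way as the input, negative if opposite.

Stage 1 [96T→61T]: ω = 3320.0000×96/61 = 5224.9180 rpm, dir flips to −; running = −5224.9180
Stage 2 [37T→18T]: ω = 5224.9180×37/18 = 10740.1093 rpm, dir flips to +; running = +10740.1093
Stage 3 [61T→43T]: ω = 10740.1093×61/43 = 15235.9690 rpm, dir flips to −; running = −15235.9690
Stage 4 [56T→88T]: ω = 15235.9690×56/88 = 9695.6166 rpm, dir flips to +; running = +9695.6166
Stage 5 [65T→31T]: ω = 9695.6166×65/31 = 20329.5187 rpm, dir flips to −; running = −20329.5187

-20329.5187 rpm (opposite to input, |ω| = 20329.5187 rpm)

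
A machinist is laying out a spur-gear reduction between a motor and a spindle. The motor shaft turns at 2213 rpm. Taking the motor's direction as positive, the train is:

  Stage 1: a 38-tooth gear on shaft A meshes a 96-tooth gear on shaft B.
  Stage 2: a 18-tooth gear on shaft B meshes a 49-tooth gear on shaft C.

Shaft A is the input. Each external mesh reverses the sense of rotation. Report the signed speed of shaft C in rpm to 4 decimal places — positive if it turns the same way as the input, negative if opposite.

+321.7883 rpm (same as input, |ω| = 321.7883 rpm)

Stage 1 [38T→96T]: ω = 2213.0000×38/96 = 875.9792 rpm, dir flips to −; running = −875.9792
Stage 2 [18T→49T]: ω = 875.9792×18/49 = 321.7883 rpm, dir flips to +; running = +321.7883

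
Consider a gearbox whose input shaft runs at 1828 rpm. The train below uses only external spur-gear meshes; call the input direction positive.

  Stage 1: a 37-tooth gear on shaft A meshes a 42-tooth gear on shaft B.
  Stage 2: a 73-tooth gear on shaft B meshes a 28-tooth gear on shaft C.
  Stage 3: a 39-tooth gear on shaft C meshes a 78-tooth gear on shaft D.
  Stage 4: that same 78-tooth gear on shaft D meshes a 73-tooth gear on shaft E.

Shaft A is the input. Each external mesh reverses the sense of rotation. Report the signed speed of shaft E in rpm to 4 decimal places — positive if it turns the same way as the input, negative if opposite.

Stage 1 [37T→42T]: ω = 1828.0000×37/42 = 1610.3810 rpm, dir flips to −; running = −1610.3810
Stage 2 [73T→28T]: ω = 1610.3810×73/28 = 4198.4932 rpm, dir flips to +; running = +4198.4932
Stage 3 [39T→78T]: ω = 4198.4932×39/78 = 2099.2466 rpm, dir flips to −; running = −2099.2466
Stage 4 [78T→73T]: ω = 2099.2466×78/73 = 2243.0306 rpm, dir flips to +; running = +2243.0306

+2243.0306 rpm (same as input, |ω| = 2243.0306 rpm)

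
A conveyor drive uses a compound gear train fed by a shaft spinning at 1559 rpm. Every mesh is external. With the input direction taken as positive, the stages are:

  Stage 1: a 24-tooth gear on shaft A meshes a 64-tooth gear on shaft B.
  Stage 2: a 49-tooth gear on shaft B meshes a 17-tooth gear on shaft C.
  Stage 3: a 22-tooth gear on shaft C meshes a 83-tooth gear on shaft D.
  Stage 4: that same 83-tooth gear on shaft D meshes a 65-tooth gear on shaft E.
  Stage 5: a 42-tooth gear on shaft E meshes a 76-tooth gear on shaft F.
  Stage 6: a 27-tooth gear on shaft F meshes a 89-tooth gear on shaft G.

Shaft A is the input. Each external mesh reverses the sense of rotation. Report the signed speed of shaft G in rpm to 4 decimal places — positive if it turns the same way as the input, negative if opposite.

Stage 1 [24T→64T]: ω = 1559.0000×24/64 = 584.6250 rpm, dir flips to −; running = −584.6250
Stage 2 [49T→17T]: ω = 584.6250×49/17 = 1685.0956 rpm, dir flips to +; running = +1685.0956
Stage 3 [22T→83T]: ω = 1685.0956×22/83 = 446.6518 rpm, dir flips to −; running = −446.6518
Stage 4 [83T→65T]: ω = 446.6518×83/65 = 570.3400 rpm, dir flips to +; running = +570.3400
Stage 5 [42T→76T]: ω = 570.3400×42/76 = 315.1879 rpm, dir flips to −; running = −315.1879
Stage 6 [27T→89T]: ω = 315.1879×27/89 = 95.6188 rpm, dir flips to +; running = +95.6188

+95.6188 rpm (same as input, |ω| = 95.6188 rpm)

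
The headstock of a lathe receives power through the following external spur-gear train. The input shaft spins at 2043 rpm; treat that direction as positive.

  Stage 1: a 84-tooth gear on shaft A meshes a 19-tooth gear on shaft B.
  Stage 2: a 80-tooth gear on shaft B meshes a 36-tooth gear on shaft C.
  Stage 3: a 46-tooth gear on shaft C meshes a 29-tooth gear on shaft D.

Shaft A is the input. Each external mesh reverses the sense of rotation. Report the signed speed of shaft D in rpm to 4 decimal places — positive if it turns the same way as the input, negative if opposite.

Stage 1 [84T→19T]: ω = 2043.0000×84/19 = 9032.2105 rpm, dir flips to −; running = −9032.2105
Stage 2 [80T→36T]: ω = 9032.2105×80/36 = 20071.5789 rpm, dir flips to +; running = +20071.5789
Stage 3 [46T→29T]: ω = 20071.5789×46/29 = 31837.6770 rpm, dir flips to −; running = −31837.6770

-31837.6770 rpm (opposite to input, |ω| = 31837.6770 rpm)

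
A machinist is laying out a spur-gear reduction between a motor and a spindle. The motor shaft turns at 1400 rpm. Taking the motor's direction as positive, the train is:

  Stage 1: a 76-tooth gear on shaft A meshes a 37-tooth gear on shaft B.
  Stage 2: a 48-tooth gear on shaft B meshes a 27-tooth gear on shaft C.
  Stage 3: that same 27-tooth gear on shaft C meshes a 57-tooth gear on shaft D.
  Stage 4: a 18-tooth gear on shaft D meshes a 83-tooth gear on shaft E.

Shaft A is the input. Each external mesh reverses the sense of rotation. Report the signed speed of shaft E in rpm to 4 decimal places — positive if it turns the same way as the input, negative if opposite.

Stage 1 [76T→37T]: ω = 1400.0000×76/37 = 2875.6757 rpm, dir flips to −; running = −2875.6757
Stage 2 [48T→27T]: ω = 2875.6757×48/27 = 5112.3123 rpm, dir flips to +; running = +5112.3123
Stage 3 [27T→57T]: ω = 5112.3123×27/57 = 2421.6216 rpm, dir flips to −; running = −2421.6216
Stage 4 [18T→83T]: ω = 2421.6216×18/83 = 525.1710 rpm, dir flips to +; running = +525.1710

+525.1710 rpm (same as input, |ω| = 525.1710 rpm)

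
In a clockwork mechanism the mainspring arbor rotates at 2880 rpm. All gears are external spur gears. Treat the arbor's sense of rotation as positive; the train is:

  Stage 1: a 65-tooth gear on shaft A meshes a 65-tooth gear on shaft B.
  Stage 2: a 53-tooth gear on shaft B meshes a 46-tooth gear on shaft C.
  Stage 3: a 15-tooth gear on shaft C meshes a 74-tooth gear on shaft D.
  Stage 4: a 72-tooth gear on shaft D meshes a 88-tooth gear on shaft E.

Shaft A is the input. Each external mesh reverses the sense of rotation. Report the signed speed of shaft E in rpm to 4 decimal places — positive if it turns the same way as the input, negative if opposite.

+550.3258 rpm (same as input, |ω| = 550.3258 rpm)

Stage 1 [65T→65T]: ω = 2880.0000×65/65 = 2880.0000 rpm, dir flips to −; running = −2880.0000
Stage 2 [53T→46T]: ω = 2880.0000×53/46 = 3318.2609 rpm, dir flips to +; running = +3318.2609
Stage 3 [15T→74T]: ω = 3318.2609×15/74 = 672.6204 rpm, dir flips to −; running = −672.6204
Stage 4 [72T→88T]: ω = 672.6204×72/88 = 550.3258 rpm, dir flips to +; running = +550.3258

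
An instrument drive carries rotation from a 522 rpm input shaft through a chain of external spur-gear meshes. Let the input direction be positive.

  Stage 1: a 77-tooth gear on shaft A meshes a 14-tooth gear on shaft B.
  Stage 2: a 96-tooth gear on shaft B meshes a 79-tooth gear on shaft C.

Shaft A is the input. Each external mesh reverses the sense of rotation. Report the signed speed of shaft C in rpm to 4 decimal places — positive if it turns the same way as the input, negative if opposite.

+3488.8101 rpm (same as input, |ω| = 3488.8101 rpm)

Stage 1 [77T→14T]: ω = 522.0000×77/14 = 2871.0000 rpm, dir flips to −; running = −2871.0000
Stage 2 [96T→79T]: ω = 2871.0000×96/79 = 3488.8101 rpm, dir flips to +; running = +3488.8101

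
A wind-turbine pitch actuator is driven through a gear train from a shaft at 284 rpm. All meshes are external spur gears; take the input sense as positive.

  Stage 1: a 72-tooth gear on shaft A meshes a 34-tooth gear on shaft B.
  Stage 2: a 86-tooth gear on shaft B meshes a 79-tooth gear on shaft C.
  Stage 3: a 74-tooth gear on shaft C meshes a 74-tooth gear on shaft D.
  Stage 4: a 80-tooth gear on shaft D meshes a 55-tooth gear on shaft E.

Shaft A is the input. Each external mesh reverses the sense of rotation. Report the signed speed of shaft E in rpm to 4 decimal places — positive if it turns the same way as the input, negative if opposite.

Stage 1 [72T→34T]: ω = 284.0000×72/34 = 601.4118 rpm, dir flips to −; running = −601.4118
Stage 2 [86T→79T]: ω = 601.4118×86/79 = 654.7014 rpm, dir flips to +; running = +654.7014
Stage 3 [74T→74T]: ω = 654.7014×74/74 = 654.7014 rpm, dir flips to −; running = −654.7014
Stage 4 [80T→55T]: ω = 654.7014×80/55 = 952.2930 rpm, dir flips to +; running = +952.2930

+952.2930 rpm (same as input, |ω| = 952.2930 rpm)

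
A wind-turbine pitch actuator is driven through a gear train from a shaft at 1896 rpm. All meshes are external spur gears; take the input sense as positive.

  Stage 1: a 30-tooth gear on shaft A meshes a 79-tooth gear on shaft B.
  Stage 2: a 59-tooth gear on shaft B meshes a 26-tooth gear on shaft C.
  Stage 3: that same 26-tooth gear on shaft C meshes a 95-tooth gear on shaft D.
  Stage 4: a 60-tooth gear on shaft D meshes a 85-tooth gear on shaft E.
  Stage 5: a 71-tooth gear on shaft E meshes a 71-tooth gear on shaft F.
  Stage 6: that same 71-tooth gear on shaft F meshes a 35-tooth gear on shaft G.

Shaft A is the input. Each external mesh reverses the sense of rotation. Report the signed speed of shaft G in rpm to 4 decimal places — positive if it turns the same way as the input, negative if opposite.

Stage 1 [30T→79T]: ω = 1896.0000×30/79 = 720.0000 rpm, dir flips to −; running = −720.0000
Stage 2 [59T→26T]: ω = 720.0000×59/26 = 1633.8462 rpm, dir flips to +; running = +1633.8462
Stage 3 [26T→95T]: ω = 1633.8462×26/95 = 447.1579 rpm, dir flips to −; running = −447.1579
Stage 4 [60T→85T]: ω = 447.1579×60/85 = 315.6409 rpm, dir flips to +; running = +315.6409
Stage 5 [71T→71T]: ω = 315.6409×71/71 = 315.6409 rpm, dir flips to −; running = −315.6409
Stage 6 [71T→35T]: ω = 315.6409×71/35 = 640.3000 rpm, dir flips to +; running = +640.3000

+640.3000 rpm (same as input, |ω| = 640.3000 rpm)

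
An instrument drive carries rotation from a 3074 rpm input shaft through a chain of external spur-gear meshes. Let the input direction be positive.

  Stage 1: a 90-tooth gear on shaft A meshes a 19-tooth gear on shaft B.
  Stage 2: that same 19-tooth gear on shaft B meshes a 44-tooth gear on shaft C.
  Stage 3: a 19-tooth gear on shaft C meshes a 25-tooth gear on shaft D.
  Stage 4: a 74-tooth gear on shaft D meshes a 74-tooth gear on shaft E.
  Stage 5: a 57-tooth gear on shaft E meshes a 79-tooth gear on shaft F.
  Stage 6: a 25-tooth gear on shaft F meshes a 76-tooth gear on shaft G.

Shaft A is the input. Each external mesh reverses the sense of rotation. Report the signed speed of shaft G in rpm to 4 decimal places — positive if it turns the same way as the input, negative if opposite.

+1134.1787 rpm (same as input, |ω| = 1134.1787 rpm)

Stage 1 [90T→19T]: ω = 3074.0000×90/19 = 14561.0526 rpm, dir flips to −; running = −14561.0526
Stage 2 [19T→44T]: ω = 14561.0526×19/44 = 6287.7273 rpm, dir flips to +; running = +6287.7273
Stage 3 [19T→25T]: ω = 6287.7273×19/25 = 4778.6727 rpm, dir flips to −; running = −4778.6727
Stage 4 [74T→74T]: ω = 4778.6727×74/74 = 4778.6727 rpm, dir flips to +; running = +4778.6727
Stage 5 [57T→79T]: ω = 4778.6727×57/79 = 3447.9031 rpm, dir flips to −; running = −3447.9031
Stage 6 [25T→76T]: ω = 3447.9031×25/76 = 1134.1787 rpm, dir flips to +; running = +1134.1787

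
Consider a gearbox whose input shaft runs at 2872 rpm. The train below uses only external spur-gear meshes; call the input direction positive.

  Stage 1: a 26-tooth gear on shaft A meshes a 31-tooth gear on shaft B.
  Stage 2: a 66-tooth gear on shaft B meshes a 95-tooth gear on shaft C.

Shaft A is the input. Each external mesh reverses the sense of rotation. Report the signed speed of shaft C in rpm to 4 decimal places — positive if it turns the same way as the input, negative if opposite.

Stage 1 [26T→31T]: ω = 2872.0000×26/31 = 2408.7742 rpm, dir flips to −; running = −2408.7742
Stage 2 [66T→95T]: ω = 2408.7742×66/95 = 1673.4642 rpm, dir flips to +; running = +1673.4642

+1673.4642 rpm (same as input, |ω| = 1673.4642 rpm)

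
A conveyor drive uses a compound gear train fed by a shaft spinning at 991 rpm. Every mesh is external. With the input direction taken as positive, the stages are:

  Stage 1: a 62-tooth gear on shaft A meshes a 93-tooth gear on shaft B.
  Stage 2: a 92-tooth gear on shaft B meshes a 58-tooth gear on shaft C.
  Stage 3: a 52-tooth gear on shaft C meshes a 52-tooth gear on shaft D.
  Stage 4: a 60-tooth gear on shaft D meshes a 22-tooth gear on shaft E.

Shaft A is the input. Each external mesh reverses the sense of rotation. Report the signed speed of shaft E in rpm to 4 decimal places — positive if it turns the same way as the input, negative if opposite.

+2858.0564 rpm (same as input, |ω| = 2858.0564 rpm)

Stage 1 [62T→93T]: ω = 991.0000×62/93 = 660.6667 rpm, dir flips to −; running = −660.6667
Stage 2 [92T→58T]: ω = 660.6667×92/58 = 1047.9540 rpm, dir flips to +; running = +1047.9540
Stage 3 [52T→52T]: ω = 1047.9540×52/52 = 1047.9540 rpm, dir flips to −; running = −1047.9540
Stage 4 [60T→22T]: ω = 1047.9540×60/22 = 2858.0564 rpm, dir flips to +; running = +2858.0564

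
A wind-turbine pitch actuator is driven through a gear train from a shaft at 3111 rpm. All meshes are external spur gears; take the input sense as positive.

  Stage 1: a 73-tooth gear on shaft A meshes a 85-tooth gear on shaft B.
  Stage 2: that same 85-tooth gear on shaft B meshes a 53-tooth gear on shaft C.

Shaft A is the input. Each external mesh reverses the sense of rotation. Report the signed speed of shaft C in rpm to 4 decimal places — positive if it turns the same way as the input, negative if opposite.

+4284.9623 rpm (same as input, |ω| = 4284.9623 rpm)

Stage 1 [73T→85T]: ω = 3111.0000×73/85 = 2671.8000 rpm, dir flips to −; running = −2671.8000
Stage 2 [85T→53T]: ω = 2671.8000×85/53 = 4284.9623 rpm, dir flips to +; running = +4284.9623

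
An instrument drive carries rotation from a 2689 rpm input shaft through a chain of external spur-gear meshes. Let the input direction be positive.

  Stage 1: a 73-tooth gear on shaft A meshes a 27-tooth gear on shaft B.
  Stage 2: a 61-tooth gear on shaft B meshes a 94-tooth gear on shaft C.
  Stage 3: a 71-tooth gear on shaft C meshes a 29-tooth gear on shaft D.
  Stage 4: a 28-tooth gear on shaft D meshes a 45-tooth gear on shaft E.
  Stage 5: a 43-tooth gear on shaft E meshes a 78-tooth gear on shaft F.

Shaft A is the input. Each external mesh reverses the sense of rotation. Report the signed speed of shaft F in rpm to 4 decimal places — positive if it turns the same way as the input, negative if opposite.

-3962.1563 rpm (opposite to input, |ω| = 3962.1563 rpm)

Stage 1 [73T→27T]: ω = 2689.0000×73/27 = 7270.2593 rpm, dir flips to −; running = −7270.2593
Stage 2 [61T→94T]: ω = 7270.2593×61/94 = 4717.9342 rpm, dir flips to +; running = +4717.9342
Stage 3 [71T→29T]: ω = 4717.9342×71/29 = 11550.8044 rpm, dir flips to −; running = −11550.8044
Stage 4 [28T→45T]: ω = 11550.8044×28/45 = 7187.1672 rpm, dir flips to +; running = +7187.1672
Stage 5 [43T→78T]: ω = 7187.1672×43/78 = 3962.1563 rpm, dir flips to −; running = −3962.1563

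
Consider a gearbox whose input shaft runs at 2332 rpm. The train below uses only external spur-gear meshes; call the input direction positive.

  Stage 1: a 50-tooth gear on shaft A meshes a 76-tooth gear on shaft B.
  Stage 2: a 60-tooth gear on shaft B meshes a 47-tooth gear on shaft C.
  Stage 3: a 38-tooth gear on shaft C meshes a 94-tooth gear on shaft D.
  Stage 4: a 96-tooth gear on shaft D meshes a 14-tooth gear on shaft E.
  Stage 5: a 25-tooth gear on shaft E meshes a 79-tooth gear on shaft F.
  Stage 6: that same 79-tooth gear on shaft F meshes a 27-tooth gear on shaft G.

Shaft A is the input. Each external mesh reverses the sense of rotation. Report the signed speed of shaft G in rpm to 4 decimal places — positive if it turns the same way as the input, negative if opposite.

+5027.0538 rpm (same as input, |ω| = 5027.0538 rpm)

Stage 1 [50T→76T]: ω = 2332.0000×50/76 = 1534.2105 rpm, dir flips to −; running = −1534.2105
Stage 2 [60T→47T]: ω = 1534.2105×60/47 = 1958.5666 rpm, dir flips to +; running = +1958.5666
Stage 3 [38T→94T]: ω = 1958.5666×38/94 = 791.7610 rpm, dir flips to −; running = −791.7610
Stage 4 [96T→14T]: ω = 791.7610×96/14 = 5429.2181 rpm, dir flips to +; running = +5429.2181
Stage 5 [25T→79T]: ω = 5429.2181×25/79 = 1718.1070 rpm, dir flips to −; running = −1718.1070
Stage 6 [79T→27T]: ω = 1718.1070×79/27 = 5027.0538 rpm, dir flips to +; running = +5027.0538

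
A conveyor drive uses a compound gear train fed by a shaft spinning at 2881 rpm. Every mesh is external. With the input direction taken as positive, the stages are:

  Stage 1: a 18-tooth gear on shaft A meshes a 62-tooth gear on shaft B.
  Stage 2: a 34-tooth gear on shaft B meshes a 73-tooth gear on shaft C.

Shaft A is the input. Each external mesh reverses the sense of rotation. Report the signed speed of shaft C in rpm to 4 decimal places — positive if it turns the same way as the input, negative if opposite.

+389.5652 rpm (same as input, |ω| = 389.5652 rpm)

Stage 1 [18T→62T]: ω = 2881.0000×18/62 = 836.4194 rpm, dir flips to −; running = −836.4194
Stage 2 [34T→73T]: ω = 836.4194×34/73 = 389.5652 rpm, dir flips to +; running = +389.5652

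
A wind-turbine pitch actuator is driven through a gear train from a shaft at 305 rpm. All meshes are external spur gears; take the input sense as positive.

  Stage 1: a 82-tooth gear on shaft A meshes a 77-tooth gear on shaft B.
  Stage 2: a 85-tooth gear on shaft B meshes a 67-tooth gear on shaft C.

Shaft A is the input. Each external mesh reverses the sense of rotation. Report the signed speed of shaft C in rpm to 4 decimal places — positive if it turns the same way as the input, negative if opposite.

+412.0663 rpm (same as input, |ω| = 412.0663 rpm)

Stage 1 [82T→77T]: ω = 305.0000×82/77 = 324.8052 rpm, dir flips to −; running = −324.8052
Stage 2 [85T→67T]: ω = 324.8052×85/67 = 412.0663 rpm, dir flips to +; running = +412.0663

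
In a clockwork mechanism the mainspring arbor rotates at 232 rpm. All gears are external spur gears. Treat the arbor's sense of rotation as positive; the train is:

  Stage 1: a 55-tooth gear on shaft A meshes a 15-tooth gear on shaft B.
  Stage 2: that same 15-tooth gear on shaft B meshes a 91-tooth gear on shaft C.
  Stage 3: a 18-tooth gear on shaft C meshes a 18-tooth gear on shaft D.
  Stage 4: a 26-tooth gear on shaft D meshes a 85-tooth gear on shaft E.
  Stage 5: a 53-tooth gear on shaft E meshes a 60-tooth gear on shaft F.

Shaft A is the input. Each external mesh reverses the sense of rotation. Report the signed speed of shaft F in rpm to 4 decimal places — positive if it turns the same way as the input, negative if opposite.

Stage 1 [55T→15T]: ω = 232.0000×55/15 = 850.6667 rpm, dir flips to −; running = −850.6667
Stage 2 [15T→91T]: ω = 850.6667×15/91 = 140.2198 rpm, dir flips to +; running = +140.2198
Stage 3 [18T→18T]: ω = 140.2198×18/18 = 140.2198 rpm, dir flips to −; running = −140.2198
Stage 4 [26T→85T]: ω = 140.2198×26/85 = 42.8908 rpm, dir flips to +; running = +42.8908
Stage 5 [53T→60T]: ω = 42.8908×53/60 = 37.8868 rpm, dir flips to −; running = −37.8868

-37.8868 rpm (opposite to input, |ω| = 37.8868 rpm)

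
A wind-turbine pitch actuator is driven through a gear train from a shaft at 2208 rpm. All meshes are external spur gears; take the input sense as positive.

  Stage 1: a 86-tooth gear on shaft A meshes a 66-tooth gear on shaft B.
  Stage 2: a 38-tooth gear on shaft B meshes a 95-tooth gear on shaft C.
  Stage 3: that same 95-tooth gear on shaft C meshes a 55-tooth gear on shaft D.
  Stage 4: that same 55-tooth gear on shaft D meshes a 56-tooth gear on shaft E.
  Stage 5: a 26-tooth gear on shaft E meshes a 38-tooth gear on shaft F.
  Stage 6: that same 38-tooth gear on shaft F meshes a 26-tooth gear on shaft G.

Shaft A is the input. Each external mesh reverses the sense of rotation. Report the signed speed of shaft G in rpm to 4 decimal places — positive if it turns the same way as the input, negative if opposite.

+1952.3117 rpm (same as input, |ω| = 1952.3117 rpm)

Stage 1 [86T→66T]: ω = 2208.0000×86/66 = 2877.0909 rpm, dir flips to −; running = −2877.0909
Stage 2 [38T→95T]: ω = 2877.0909×38/95 = 1150.8364 rpm, dir flips to +; running = +1150.8364
Stage 3 [95T→55T]: ω = 1150.8364×95/55 = 1987.8083 rpm, dir flips to −; running = −1987.8083
Stage 4 [55T→56T]: ω = 1987.8083×55/56 = 1952.3117 rpm, dir flips to +; running = +1952.3117
Stage 5 [26T→38T]: ω = 1952.3117×26/38 = 1335.7922 rpm, dir flips to −; running = −1335.7922
Stage 6 [38T→26T]: ω = 1335.7922×38/26 = 1952.3117 rpm, dir flips to +; running = +1952.3117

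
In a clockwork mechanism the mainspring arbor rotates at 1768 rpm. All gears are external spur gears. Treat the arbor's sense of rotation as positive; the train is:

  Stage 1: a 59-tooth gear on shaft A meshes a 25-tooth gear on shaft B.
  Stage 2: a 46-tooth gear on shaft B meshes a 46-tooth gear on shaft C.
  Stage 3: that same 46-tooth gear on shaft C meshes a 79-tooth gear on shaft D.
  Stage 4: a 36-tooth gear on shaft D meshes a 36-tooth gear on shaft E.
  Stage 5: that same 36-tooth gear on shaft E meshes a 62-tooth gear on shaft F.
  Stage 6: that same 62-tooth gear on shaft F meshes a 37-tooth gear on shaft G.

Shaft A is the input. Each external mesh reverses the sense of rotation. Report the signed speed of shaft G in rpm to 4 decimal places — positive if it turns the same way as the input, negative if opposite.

Stage 1 [59T→25T]: ω = 1768.0000×59/25 = 4172.4800 rpm, dir flips to −; running = −4172.4800
Stage 2 [46T→46T]: ω = 4172.4800×46/46 = 4172.4800 rpm, dir flips to +; running = +4172.4800
Stage 3 [46T→79T]: ω = 4172.4800×46/79 = 2429.5453 rpm, dir flips to −; running = −2429.5453
Stage 4 [36T→36T]: ω = 2429.5453×36/36 = 2429.5453 rpm, dir flips to +; running = +2429.5453
Stage 5 [36T→62T]: ω = 2429.5453×36/62 = 1410.7037 rpm, dir flips to −; running = −1410.7037
Stage 6 [62T→37T]: ω = 1410.7037×62/37 = 2363.8819 rpm, dir flips to +; running = +2363.8819

+2363.8819 rpm (same as input, |ω| = 2363.8819 rpm)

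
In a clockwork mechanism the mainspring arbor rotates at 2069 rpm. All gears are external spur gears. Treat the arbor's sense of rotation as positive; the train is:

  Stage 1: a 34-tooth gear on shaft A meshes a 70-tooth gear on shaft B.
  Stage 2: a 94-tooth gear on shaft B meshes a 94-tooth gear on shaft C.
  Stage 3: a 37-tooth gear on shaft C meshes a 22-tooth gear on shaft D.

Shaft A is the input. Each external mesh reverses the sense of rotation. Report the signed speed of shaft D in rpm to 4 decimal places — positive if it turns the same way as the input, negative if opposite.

Stage 1 [34T→70T]: ω = 2069.0000×34/70 = 1004.9429 rpm, dir flips to −; running = −1004.9429
Stage 2 [94T→94T]: ω = 1004.9429×94/94 = 1004.9429 rpm, dir flips to +; running = +1004.9429
Stage 3 [37T→22T]: ω = 1004.9429×37/22 = 1690.1312 rpm, dir flips to −; running = −1690.1312

-1690.1312 rpm (opposite to input, |ω| = 1690.1312 rpm)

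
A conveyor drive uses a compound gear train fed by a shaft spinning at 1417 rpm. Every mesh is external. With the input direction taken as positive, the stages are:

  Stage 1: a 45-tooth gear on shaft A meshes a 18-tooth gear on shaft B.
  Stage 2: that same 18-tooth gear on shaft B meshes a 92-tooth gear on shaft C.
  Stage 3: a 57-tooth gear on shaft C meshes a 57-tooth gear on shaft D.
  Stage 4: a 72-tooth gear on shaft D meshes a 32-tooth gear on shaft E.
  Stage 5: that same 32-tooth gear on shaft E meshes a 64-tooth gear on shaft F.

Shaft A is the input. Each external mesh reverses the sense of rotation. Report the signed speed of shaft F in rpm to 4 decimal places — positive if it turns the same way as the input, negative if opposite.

-779.7351 rpm (opposite to input, |ω| = 779.7351 rpm)

Stage 1 [45T→18T]: ω = 1417.0000×45/18 = 3542.5000 rpm, dir flips to −; running = −3542.5000
Stage 2 [18T→92T]: ω = 3542.5000×18/92 = 693.0978 rpm, dir flips to +; running = +693.0978
Stage 3 [57T→57T]: ω = 693.0978×57/57 = 693.0978 rpm, dir flips to −; running = −693.0978
Stage 4 [72T→32T]: ω = 693.0978×72/32 = 1559.4701 rpm, dir flips to +; running = +1559.4701
Stage 5 [32T→64T]: ω = 1559.4701×32/64 = 779.7351 rpm, dir flips to −; running = −779.7351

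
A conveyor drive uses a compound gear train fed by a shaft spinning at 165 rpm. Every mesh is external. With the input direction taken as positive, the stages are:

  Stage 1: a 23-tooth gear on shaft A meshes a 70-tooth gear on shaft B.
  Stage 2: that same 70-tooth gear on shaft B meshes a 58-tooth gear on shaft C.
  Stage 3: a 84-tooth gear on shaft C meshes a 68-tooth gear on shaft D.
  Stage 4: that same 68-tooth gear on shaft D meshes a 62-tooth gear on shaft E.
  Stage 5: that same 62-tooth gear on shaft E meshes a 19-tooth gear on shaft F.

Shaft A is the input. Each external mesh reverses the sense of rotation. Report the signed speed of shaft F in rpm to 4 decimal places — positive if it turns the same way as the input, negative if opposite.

-289.2740 rpm (opposite to input, |ω| = 289.2740 rpm)

Stage 1 [23T→70T]: ω = 165.0000×23/70 = 54.2143 rpm, dir flips to −; running = −54.2143
Stage 2 [70T→58T]: ω = 54.2143×70/58 = 65.4310 rpm, dir flips to +; running = +65.4310
Stage 3 [84T→68T]: ω = 65.4310×84/68 = 80.8266 rpm, dir flips to −; running = −80.8266
Stage 4 [68T→62T]: ω = 80.8266×68/62 = 88.6485 rpm, dir flips to +; running = +88.6485
Stage 5 [62T→19T]: ω = 88.6485×62/19 = 289.2740 rpm, dir flips to −; running = −289.2740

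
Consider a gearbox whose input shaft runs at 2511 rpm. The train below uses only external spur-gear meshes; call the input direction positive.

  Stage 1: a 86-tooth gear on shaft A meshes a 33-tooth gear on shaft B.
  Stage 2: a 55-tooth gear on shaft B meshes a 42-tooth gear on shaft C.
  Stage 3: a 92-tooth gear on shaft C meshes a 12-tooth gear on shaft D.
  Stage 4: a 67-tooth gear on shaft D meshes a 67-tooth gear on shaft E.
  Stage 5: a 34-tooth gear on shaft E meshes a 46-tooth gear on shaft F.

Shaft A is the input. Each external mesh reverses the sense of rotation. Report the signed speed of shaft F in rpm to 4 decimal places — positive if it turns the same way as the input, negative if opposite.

-48559.2857 rpm (opposite to input, |ω| = 48559.2857 rpm)

Stage 1 [86T→33T]: ω = 2511.0000×86/33 = 6543.8182 rpm, dir flips to −; running = −6543.8182
Stage 2 [55T→42T]: ω = 6543.8182×55/42 = 8569.2857 rpm, dir flips to +; running = +8569.2857
Stage 3 [92T→12T]: ω = 8569.2857×92/12 = 65697.8571 rpm, dir flips to −; running = −65697.8571
Stage 4 [67T→67T]: ω = 65697.8571×67/67 = 65697.8571 rpm, dir flips to +; running = +65697.8571
Stage 5 [34T→46T]: ω = 65697.8571×34/46 = 48559.2857 rpm, dir flips to −; running = −48559.2857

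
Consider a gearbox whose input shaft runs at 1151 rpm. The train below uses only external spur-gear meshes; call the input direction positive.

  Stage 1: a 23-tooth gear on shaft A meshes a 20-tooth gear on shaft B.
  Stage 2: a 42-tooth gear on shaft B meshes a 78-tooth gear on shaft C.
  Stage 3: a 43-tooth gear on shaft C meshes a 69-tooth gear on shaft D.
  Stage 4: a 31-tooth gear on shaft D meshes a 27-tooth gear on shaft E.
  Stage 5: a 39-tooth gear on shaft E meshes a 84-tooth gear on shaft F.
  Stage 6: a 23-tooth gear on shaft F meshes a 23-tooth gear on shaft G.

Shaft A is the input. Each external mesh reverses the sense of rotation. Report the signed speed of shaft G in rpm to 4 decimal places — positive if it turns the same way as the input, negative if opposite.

Stage 1 [23T→20T]: ω = 1151.0000×23/20 = 1323.6500 rpm, dir flips to −; running = −1323.6500
Stage 2 [42T→78T]: ω = 1323.6500×42/78 = 712.7346 rpm, dir flips to +; running = +712.7346
Stage 3 [43T→69T]: ω = 712.7346×43/69 = 444.1679 rpm, dir flips to −; running = −444.1679
Stage 4 [31T→27T]: ω = 444.1679×31/27 = 509.9706 rpm, dir flips to +; running = +509.9706
Stage 5 [39T→84T]: ω = 509.9706×39/84 = 236.7721 rpm, dir flips to −; running = −236.7721
Stage 6 [23T→23T]: ω = 236.7721×23/23 = 236.7721 rpm, dir flips to +; running = +236.7721

+236.7721 rpm (same as input, |ω| = 236.7721 rpm)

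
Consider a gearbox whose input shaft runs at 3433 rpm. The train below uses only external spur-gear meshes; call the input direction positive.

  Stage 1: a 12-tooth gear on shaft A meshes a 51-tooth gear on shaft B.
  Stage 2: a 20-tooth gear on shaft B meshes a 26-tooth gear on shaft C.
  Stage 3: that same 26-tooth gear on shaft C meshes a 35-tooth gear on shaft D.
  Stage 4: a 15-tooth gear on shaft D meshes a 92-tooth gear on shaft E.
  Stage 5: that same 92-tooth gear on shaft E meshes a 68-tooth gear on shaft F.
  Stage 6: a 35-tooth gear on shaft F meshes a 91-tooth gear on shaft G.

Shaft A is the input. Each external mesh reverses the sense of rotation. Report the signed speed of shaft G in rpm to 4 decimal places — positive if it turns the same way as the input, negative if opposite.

+39.1612 rpm (same as input, |ω| = 39.1612 rpm)

Stage 1 [12T→51T]: ω = 3433.0000×12/51 = 807.7647 rpm, dir flips to −; running = −807.7647
Stage 2 [20T→26T]: ω = 807.7647×20/26 = 621.3575 rpm, dir flips to +; running = +621.3575
Stage 3 [26T→35T]: ω = 621.3575×26/35 = 461.5798 rpm, dir flips to −; running = −461.5798
Stage 4 [15T→92T]: ω = 461.5798×15/92 = 75.2576 rpm, dir flips to +; running = +75.2576
Stage 5 [92T→68T]: ω = 75.2576×92/68 = 101.8191 rpm, dir flips to −; running = −101.8191
Stage 6 [35T→91T]: ω = 101.8191×35/91 = 39.1612 rpm, dir flips to +; running = +39.1612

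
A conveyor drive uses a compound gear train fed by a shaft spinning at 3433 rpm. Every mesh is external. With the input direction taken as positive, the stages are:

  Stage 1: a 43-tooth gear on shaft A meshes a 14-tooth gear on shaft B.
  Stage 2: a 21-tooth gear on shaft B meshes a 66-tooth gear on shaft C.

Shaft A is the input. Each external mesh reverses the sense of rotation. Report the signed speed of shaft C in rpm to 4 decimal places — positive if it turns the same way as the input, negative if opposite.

+3354.9773 rpm (same as input, |ω| = 3354.9773 rpm)

Stage 1 [43T→14T]: ω = 3433.0000×43/14 = 10544.2143 rpm, dir flips to −; running = −10544.2143
Stage 2 [21T→66T]: ω = 10544.2143×21/66 = 3354.9773 rpm, dir flips to +; running = +3354.9773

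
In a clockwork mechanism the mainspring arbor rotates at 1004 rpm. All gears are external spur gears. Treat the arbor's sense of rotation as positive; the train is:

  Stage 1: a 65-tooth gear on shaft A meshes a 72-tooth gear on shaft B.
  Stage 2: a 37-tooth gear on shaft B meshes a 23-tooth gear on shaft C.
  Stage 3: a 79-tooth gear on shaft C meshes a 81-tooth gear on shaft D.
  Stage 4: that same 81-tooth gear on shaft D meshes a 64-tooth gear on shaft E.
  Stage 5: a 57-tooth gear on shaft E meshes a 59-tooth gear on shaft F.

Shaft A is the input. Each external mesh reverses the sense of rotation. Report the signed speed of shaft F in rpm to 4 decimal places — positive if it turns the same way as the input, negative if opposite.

-1738.8352 rpm (opposite to input, |ω| = 1738.8352 rpm)

Stage 1 [65T→72T]: ω = 1004.0000×65/72 = 906.3889 rpm, dir flips to −; running = −906.3889
Stage 2 [37T→23T]: ω = 906.3889×37/23 = 1458.1039 rpm, dir flips to +; running = +1458.1039
Stage 3 [79T→81T]: ω = 1458.1039×79/81 = 1422.1013 rpm, dir flips to −; running = −1422.1013
Stage 4 [81T→64T]: ω = 1422.1013×81/64 = 1799.8470 rpm, dir flips to +; running = +1799.8470
Stage 5 [57T→59T]: ω = 1799.8470×57/59 = 1738.8352 rpm, dir flips to −; running = −1738.8352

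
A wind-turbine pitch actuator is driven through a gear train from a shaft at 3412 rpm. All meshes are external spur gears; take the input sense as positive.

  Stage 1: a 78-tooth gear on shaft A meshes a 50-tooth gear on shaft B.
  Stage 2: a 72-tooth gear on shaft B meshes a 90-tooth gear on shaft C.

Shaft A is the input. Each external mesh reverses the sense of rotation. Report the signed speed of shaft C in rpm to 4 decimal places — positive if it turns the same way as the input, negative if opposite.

+4258.1760 rpm (same as input, |ω| = 4258.1760 rpm)

Stage 1 [78T→50T]: ω = 3412.0000×78/50 = 5322.7200 rpm, dir flips to −; running = −5322.7200
Stage 2 [72T→90T]: ω = 5322.7200×72/90 = 4258.1760 rpm, dir flips to +; running = +4258.1760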